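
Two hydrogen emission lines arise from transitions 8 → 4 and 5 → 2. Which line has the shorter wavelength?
5 → 2

Calculate the energy for each transition:

Transition 8 → 4:
ΔE₁ = |E_4 - E_8| = |-13.6057/4² - (-13.6057/8²)|
ΔE₁ = |-0.85035625000 - (-0.21258906250)| = 0.63776719 eV

Transition 5 → 2:
ΔE₂ = |E_2 - E_5| = |-13.6057/2² - (-13.6057/5²)|
ΔE₂ = |-3.40142500000 - (-0.54422800000)| = 2.85719700 eV

Since 2.85719700 eV > 0.63776719 eV, the transition 5 → 2 emits the more energetic photon.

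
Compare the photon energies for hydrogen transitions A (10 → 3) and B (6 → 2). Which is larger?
6 → 2

Calculate the energy for each transition:

Transition 10 → 3:
ΔE₁ = |E_3 - E_10| = |-13.6057/3² - (-13.6057/10²)|
ΔE₁ = |-1.51174444444 - (-0.13605700000)| = 1.37568744 eV

Transition 6 → 2:
ΔE₂ = |E_2 - E_6| = |-13.6057/2² - (-13.6057/6²)|
ΔE₂ = |-3.40142500000 - (-0.37793611111)| = 3.02348889 eV

Since 3.02348889 eV > 1.37568744 eV, the transition 6 → 2 emits the more energetic photon.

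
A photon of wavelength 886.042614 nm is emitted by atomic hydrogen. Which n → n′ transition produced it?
n = 11 → n = 3

First, find the photon energy from the wavelength (hc = 1239.84 eV·nm):
E = hc/λ = 1239.84 eV·nm / 886.042614 nm = 1.3993006 eV

The energy levels of hydrogen satisfy E_n = -13.6057 / n² eV, so an emission n_i → n_f releases
ΔE = 13.6057 × (1/n_f² − 1/n_i²) eV.

Setting ΔE equal to the photon energy:
1/n_f² − 1/n_i² = 1.3993006 / 13.6057 = 0.10284665

Since 1/n_i² must be positive, we need 1/n_f² > 0.10284665, i.e. n_f ≤ 3. For each allowed n_f, solve n_i = (1/n_f² − 0.10284665)^(−1/2) and check whether it is a whole number:
  n_f = 1: 1/n_i² = 1.00000000 − 0.10284665 = 0.89715335 → n_i = 1.056  (not an integer) ✗
  n_f = 2: 1/n_i² = 0.25000000 − 0.10284665 = 0.14715335 → n_i = 2.607  (not an integer) ✗
  n_f = 3: 1/n_i² = 0.11111111 − 0.10284665 = 0.00826446 → n_i = 11.000  → integer, n_i = 11 ✓

Only n_f = 3 gives an integer upper level, n_i = 11.

The transition is from n = 11 to n = 3 (emission).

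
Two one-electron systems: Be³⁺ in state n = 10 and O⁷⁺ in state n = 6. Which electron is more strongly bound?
O⁷⁺ at n = 6 (E = -24.19 eV)

Using E_n = -13.6057 Z² / n² eV:

Be³⁺ (Z = 4) at n = 10:
E = -13.6057 × 4² / 10² = -13.6057 × 16 / 100 = -2.17691 eV

O⁷⁺ (Z = 8) at n = 6:
E = -13.6057 × 8² / 6² = -13.6057 × 64 / 36 = -24.18791 eV

Since -24.18791 eV < -2.17691 eV,
O⁷⁺ at n = 6 is more tightly bound (requires more energy to ionize).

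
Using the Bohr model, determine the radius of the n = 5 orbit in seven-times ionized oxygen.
0.1654 nm (or 1.6537 Å)

The Bohr radius formula is:
r_n = n² a₀ / Z

where a₀ = 0.0529177 nm is the Bohr radius.

For O⁷⁺ (Z = 8) at n = 5:
r_5 = 5² × 0.0529177 nm / 8
r_5 = 25 × 0.0529177 nm / 8
r_5 = 1.32294 nm / 8
r_5 = 0.1654 nm

The electron orbits at approximately 0.1654 nm from the nucleus.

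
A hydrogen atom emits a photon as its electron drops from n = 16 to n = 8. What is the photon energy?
0.159442 eV

The energy levels are E_n = -13.6057 eV / n².

Energy at n = 16: E_16 = -13.6057 / 16² = -0.053147266 eV
Energy at n = 8: E_8 = -13.6057 / 8² = -0.212589063 eV

For emission (electron falling to lower state), the photon energy is:
E_photon = E_16 - E_8 = |-0.053147266 - (-0.212589063)|
E_photon = 0.159442 eV

This energy is carried away by the emitted photon.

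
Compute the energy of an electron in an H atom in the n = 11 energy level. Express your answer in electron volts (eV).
-0.112 eV

The energy levels of a hydrogen-like atom are given by:
E_n = -13.6057 eV / n²

For n = 11:
E_11 = -13.6057 eV / 11²
E_11 = -13.6057 eV / 121
E_11 = -0.112 eV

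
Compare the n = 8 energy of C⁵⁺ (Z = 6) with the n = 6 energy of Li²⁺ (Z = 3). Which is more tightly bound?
C⁵⁺ at n = 8 (E = -7.653 eV)

Using E_n = -13.6057 Z² / n² eV:

C⁵⁺ (Z = 6) at n = 8:
E = -13.6057 × 6² / 8² = -13.6057 × 36 / 64 = -7.653206 eV

Li²⁺ (Z = 3) at n = 6:
E = -13.6057 × 3² / 6² = -13.6057 × 9 / 36 = -3.401425 eV

Since -7.653206 eV < -3.401425 eV,
C⁵⁺ at n = 8 is more tightly bound (requires more energy to ionize).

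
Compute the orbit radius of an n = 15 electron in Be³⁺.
2.9766 nm (or 29.7662 Å)

The Bohr radius formula is:
r_n = n² a₀ / Z

where a₀ = 0.0529177 nm is the Bohr radius.

For Be³⁺ (Z = 4) at n = 15:
r_15 = 15² × 0.0529177 nm / 4
r_15 = 225 × 0.0529177 nm / 4
r_15 = 11.90648 nm / 4
r_15 = 2.9766 nm

The electron orbits at approximately 2.9766 nm from the nucleus.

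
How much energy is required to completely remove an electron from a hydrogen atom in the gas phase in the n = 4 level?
0.850356 eV

The ionization energy is the energy needed to remove the electron completely (n → ∞).

For hydrogen, E_n = -13.6057 eV / n².

At n = 4: E_4 = -13.6057 / 4² = -0.850356250 eV
At n = ∞: E_∞ = 0 eV

Ionization energy = E_∞ - E_4 = 0 - (-0.850356250) = 0.850356250 eV
Ionization energy ≈ 0.850356 eV

This is also called the binding energy of the electron in state n = 4.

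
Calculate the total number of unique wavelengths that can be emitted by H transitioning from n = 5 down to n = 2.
6

The electron can occupy levels n = 2, 3, ..., 5 during de-excitation — that is m = 5 - 2 + 1 = 4 distinct levels.

The number of distinct spectral lines equals the number of ways to choose 2 of these m levels (each pair gives one possible emission transition):

Number of lines = m(m-1)/2 = 4×3/2 = 6

These correspond to all possible transitions between the 4 levels:
5 → 4, 5 → 3, 5 → 2, 4 → 3, 4 → 2, 3 → 2

Each transition produces a photon with a unique energy (and thus wavelength). This count does not depend on Z.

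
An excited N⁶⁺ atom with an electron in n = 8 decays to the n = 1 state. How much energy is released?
656.262 eV

The energy levels are E_n = -13.6057 Z² eV / n².

Energy at n = 8: E_8 = -13.6057 × 7² / 8² = -10.416864 eV
Energy at n = 1: E_1 = -13.6057 × 7² / 1² = -666.679300 eV

For emission (electron falling to lower state), the photon energy is:
E_photon = E_8 - E_1 = |-10.416864 - (-666.679300)|
E_photon = 656.262 eV

This energy is carried away by the emitted photon.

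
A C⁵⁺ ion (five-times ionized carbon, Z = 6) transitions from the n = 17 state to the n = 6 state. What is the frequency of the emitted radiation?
2.88004e+15 Hz

First, find the transition energy:
E_17 = -13.6057 × 6² / 17² = -1.69482768 eV
E_6 = -13.6057 × 6² / 6² = -13.60570000 eV
|ΔE| = |E_6 - E_17| = 11.91087232 eV

Convert to Joules: E = 11.91087232 eV × (1.602177 × 10⁻¹⁹ J/eV) = 1.9083326e-18 J

Using E = hf:
f = E/h = 1.9083326e-18 J / (6.62607 × 10⁻³⁴ J·s)
f = 2.88004e+15 Hz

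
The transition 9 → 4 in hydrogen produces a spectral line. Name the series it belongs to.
Brackett series

The spectral series in hydrogen are named based on the final (lower) energy level:
- Lyman series: n_final = 1 (ultraviolet)
- Balmer series: n_final = 2 (visible/near-UV)
- Paschen series: n_final = 3 (infrared)
- Brackett series: n_final = 4 (infrared)
- Pfund series: n_final = 5 (far infrared)

Since this transition ends at n = 4, it belongs to the Brackett series.

For reference, this 9 → 4 line has photon energy
ΔE = 13.6057 eV × (1/4² - 1/9²) = 0.68238464506 eV,
corresponding to wavelength λ = hc/ΔE = 1239.84 eV·nm / 0.68238464506 eV = 1816.92248 nm in the infrared region.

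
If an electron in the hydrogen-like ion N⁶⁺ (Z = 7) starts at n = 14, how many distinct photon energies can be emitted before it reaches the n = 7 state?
28

The electron can occupy levels n = 7, 8, ..., 14 during de-excitation — that is m = 14 - 7 + 1 = 8 distinct levels.

The number of distinct spectral lines equals the number of ways to choose 2 of these m levels (each pair gives one possible emission transition):

Number of lines = m(m-1)/2 = 8×7/2 = 28

These correspond to all possible transitions between the 8 levels:
14 → 13, 14 → 12, 14 → 11, 14 → 10, 14 → 9, 14 → 8, 14 → 7, 13 → 12...

Each transition produces a photon with a unique energy (and thus wavelength). This count does not depend on Z.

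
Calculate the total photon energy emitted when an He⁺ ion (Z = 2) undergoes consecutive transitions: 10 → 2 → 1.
53.879 eV

The energy levels of He⁺ are E_n = -13.6057 × 2² / n² eV.

First transition (10 → 2):
ΔE₁ = |E_2 - E_10|
ΔE₁ = |-13.605700000 - (-0.544228000)| = 13.061472 eV

Second transition (2 → 1):
ΔE₂ = |E_1 - E_2|
ΔE₂ = |-54.422800000 - (-13.605700000)| = 40.817100 eV

Total energy released:
E_total = ΔE₁ + ΔE₂ = 13.061472 + 40.817100 = 53.879 eV

Note: This equals the direct transition 10 → 1: 53.879 eV ✓
Energy is conserved regardless of the path taken.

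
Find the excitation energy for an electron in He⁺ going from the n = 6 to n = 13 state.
1.1897 eV

The energy levels of a hydrogen-like atom are E_n = -13.6057 Z² eV / n².

Energy at n = 6: E_6 = -13.6057 × 2² / 6² = -1.5117444 eV
Energy at n = 13: E_13 = -13.6057 × 2² / 13² = -0.3220284 eV

The excitation energy is the difference:
ΔE = E_13 - E_6
ΔE = -0.3220284 - (-1.5117444)
ΔE = 1.1897 eV

Since this is positive, energy must be absorbed (photon absorption).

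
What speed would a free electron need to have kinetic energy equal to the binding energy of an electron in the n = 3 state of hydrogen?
7.29231e+05 m/s (or 0.2432% of c)

The binding energy at n = 3 for hydrogen is:
E_3 = -13.6057/3² = -1.51174444 eV
|E_3| = 1.51174444 eV

Convert to Joules:
KE = 1.51174444 eV × (1.602177 × 10⁻¹⁹ J/eV) = 2.4220822e-19 J

Using KE = ½mv²:
v = √(2·KE/m_e)
v = √(2 × 2.4220822e-19 J / 9.10938 × 10⁻³¹ kg)
v = 7.29231e+05 m/s

This is approximately 0.2432% the speed of light.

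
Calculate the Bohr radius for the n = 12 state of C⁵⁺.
1.2700 nm (or 12.7003 Å)

The Bohr radius formula is:
r_n = n² a₀ / Z

where a₀ = 0.0529177 nm is the Bohr radius.

For C⁵⁺ (Z = 6) at n = 12:
r_12 = 12² × 0.0529177 nm / 6
r_12 = 144 × 0.0529177 nm / 6
r_12 = 7.62015 nm / 6
r_12 = 1.2700 nm

The electron orbits at approximately 1.2700 nm from the nucleus.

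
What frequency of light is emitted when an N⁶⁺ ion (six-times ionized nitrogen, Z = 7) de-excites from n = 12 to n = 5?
5.329e+15 Hz

First, find the transition energy:
E_12 = -13.6057 × 7² / 12² = -4.62972 eV
E_5 = -13.6057 × 7² / 5² = -26.66717 eV
|ΔE| = |E_5 - E_12| = 22.03745 eV

Convert to Joules: E = 22.03745 eV × (1.602177 × 10⁻¹⁹ J/eV) = 3.53079e-18 J

Using E = hf:
f = E/h = 3.53079e-18 J / (6.62607 × 10⁻³⁴ J·s)
f = 5.329e+15 Hz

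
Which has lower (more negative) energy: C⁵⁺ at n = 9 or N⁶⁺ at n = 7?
N⁶⁺ at n = 7 (E = -13.60570 eV)

Using E_n = -13.6057 Z² / n² eV:

C⁵⁺ (Z = 6) at n = 9:
E = -13.6057 × 6² / 9² = -13.6057 × 36 / 81 = -6.04697778 eV

N⁶⁺ (Z = 7) at n = 7:
E = -13.6057 × 7² / 7² = -13.6057 × 49 / 49 = -13.60570000 eV

Since -13.60570000 eV < -6.04697778 eV,
N⁶⁺ at n = 7 is more tightly bound (requires more energy to ionize).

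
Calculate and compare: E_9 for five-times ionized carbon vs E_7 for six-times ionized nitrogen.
N⁶⁺ at n = 7 (E = -13.61 eV)

Using E_n = -13.6057 Z² / n² eV:

C⁵⁺ (Z = 6) at n = 9:
E = -13.6057 × 6² / 9² = -13.6057 × 36 / 81 = -6.04698 eV

N⁶⁺ (Z = 7) at n = 7:
E = -13.6057 × 7² / 7² = -13.6057 × 49 / 49 = -13.60570 eV

Since -13.60570 eV < -6.04698 eV,
N⁶⁺ at n = 7 is more tightly bound (requires more energy to ionize).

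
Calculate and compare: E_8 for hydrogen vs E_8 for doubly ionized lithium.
Li²⁺ at n = 8 (E = -1.913302 eV)

Using E_n = -13.6057 Z² / n² eV:

H (Z = 1) at n = 8:
E = -13.6057 × 1² / 8² = -13.6057 × 1 / 64 = -0.212589063 eV

Li²⁺ (Z = 3) at n = 8:
E = -13.6057 × 3² / 8² = -13.6057 × 9 / 64 = -1.913301563 eV

Since -1.913301563 eV < -0.212589063 eV,
Li²⁺ at n = 8 is more tightly bound (requires more energy to ionize).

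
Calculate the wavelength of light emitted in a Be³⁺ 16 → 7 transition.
345.13617 nm

First, find the transition energy using E_n = -13.6057 Z² / n² eV:
E_16 = -13.6057 × 4² / 16² = -0.850356250 eV
E_7 = -13.6057 × 4² / 7² = -4.442677551 eV

Photon energy: |ΔE| = |E_7 - E_16| = 3.592321301 eV

Convert to wavelength using E = hc/λ with hc = 1239.84 eV·nm:
λ = hc/E = 1239.84 eV·nm / 3.592321301 eV
λ = 345.13617 nm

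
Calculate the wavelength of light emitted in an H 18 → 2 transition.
369.062378 nm

First, find the transition energy using E_n = -13.6057 / n² eV:
E_18 = -13.6057 / 18² = -0.0419929012 eV
E_2 = -13.6057 / 2² = -3.4014250000 eV

Photon energy: |ΔE| = |E_2 - E_18| = 3.3594320988 eV

Convert to wavelength using E = hc/λ with hc = 1239.84 eV·nm:
λ = hc/E = 1239.84 eV·nm / 3.3594320988 eV
λ = 369.062378 nm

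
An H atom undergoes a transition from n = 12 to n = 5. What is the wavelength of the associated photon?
2756.7685 nm

First, find the transition energy using E_n = -13.6057 / n² eV:
E_12 = -13.6057 / 12² = -0.0944840278 eV
E_5 = -13.6057 / 5² = -0.5442280000 eV

Photon energy: |ΔE| = |E_5 - E_12| = 0.4497439722 eV

Convert to wavelength using E = hc/λ with hc = 1239.84 eV·nm:
λ = hc/E = 1239.84 eV·nm / 0.4497439722 eV
λ = 2756.7685 nm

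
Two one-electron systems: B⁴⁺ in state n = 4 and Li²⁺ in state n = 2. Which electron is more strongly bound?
Li²⁺ at n = 2 (E = -30.6128 eV)

Using E_n = -13.6057 Z² / n² eV:

B⁴⁺ (Z = 5) at n = 4:
E = -13.6057 × 5² / 4² = -13.6057 × 25 / 16 = -21.2589063 eV

Li²⁺ (Z = 3) at n = 2:
E = -13.6057 × 3² / 2² = -13.6057 × 9 / 4 = -30.6128250 eV

Since -30.6128250 eV < -21.2589063 eV,
Li²⁺ at n = 2 is more tightly bound (requires more energy to ionize).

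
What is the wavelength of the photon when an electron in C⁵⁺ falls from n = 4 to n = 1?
2.70 nm

First, find the transition energy using E_n = -13.6057 Z² / n² eV:
E_4 = -13.6057 × 6² / 4² = -30.6128 eV
E_1 = -13.6057 × 6² / 1² = -489.8052 eV

Photon energy: |ΔE| = |E_1 - E_4| = 459.1924 eV

Convert to wavelength using E = hc/λ with hc = 1239.84 eV·nm:
λ = hc/E = 1239.84 eV·nm / 459.1924 eV
λ = 2.70 nm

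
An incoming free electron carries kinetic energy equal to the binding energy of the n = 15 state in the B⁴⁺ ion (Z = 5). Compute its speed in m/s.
7.29231e+05 m/s (or 0.24% of c)

The binding energy at n = 15 for B⁴⁺ is:
E_15 = -13.6057 × 5²/15² = -1.51174444 eV
|E_15| = 1.51174444 eV

Convert to Joules:
KE = 1.51174444 eV × (1.602177 × 10⁻¹⁹ J/eV) = 2.4220822e-19 J

Using KE = ½mv²:
v = √(2·KE/m_e)
v = √(2 × 2.4220822e-19 J / 9.10938 × 10⁻³¹ kg)
v = 7.29231e+05 m/s

This is approximately 0.24% the speed of light.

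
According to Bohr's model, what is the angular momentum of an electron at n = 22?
2.32006e-33 J·s (or 22ℏ)

In the Bohr model, angular momentum is quantized:
L = nℏ

where ℏ = h/(2π) = 1.0545718e-34 J·s

For n = 22:
L = 22 × 1.0545718e-34 J·s
L = 2.32006e-33 J·s

This can also be written as L = 22ℏ.
The angular momentum is an integer multiple of the reduced Planck constant.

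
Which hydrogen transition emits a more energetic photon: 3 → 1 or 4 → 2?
3 → 1

Calculate the energy for each transition:

Transition 3 → 1:
ΔE₁ = |E_1 - E_3| = |-13.6057/1² - (-13.6057/3²)|
ΔE₁ = |-13.60570000000 - (-1.51174444444)| = 12.09395556 eV

Transition 4 → 2:
ΔE₂ = |E_2 - E_4| = |-13.6057/2² - (-13.6057/4²)|
ΔE₂ = |-3.40142500000 - (-0.85035625000)| = 2.55106875 eV

Since 12.09395556 eV > 2.55106875 eV, the transition 3 → 1 emits the more energetic photon.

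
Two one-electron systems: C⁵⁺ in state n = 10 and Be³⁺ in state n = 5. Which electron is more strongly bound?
Be³⁺ at n = 5 (E = -8.707648 eV)

Using E_n = -13.6057 Z² / n² eV:

C⁵⁺ (Z = 6) at n = 10:
E = -13.6057 × 6² / 10² = -13.6057 × 36 / 100 = -4.898052000 eV

Be³⁺ (Z = 4) at n = 5:
E = -13.6057 × 4² / 5² = -13.6057 × 16 / 25 = -8.707648000 eV

Since -8.707648000 eV < -4.898052000 eV,
Be³⁺ at n = 5 is more tightly bound (requires more energy to ionize).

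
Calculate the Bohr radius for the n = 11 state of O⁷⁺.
0.8004 nm (or 8.0038 Å)

The Bohr radius formula is:
r_n = n² a₀ / Z

where a₀ = 0.0529177 nm is the Bohr radius.

For O⁷⁺ (Z = 8) at n = 11:
r_11 = 11² × 0.0529177 nm / 8
r_11 = 121 × 0.0529177 nm / 8
r_11 = 6.40304 nm / 8
r_11 = 0.8004 nm

The electron orbits at approximately 0.8004 nm from the nucleus.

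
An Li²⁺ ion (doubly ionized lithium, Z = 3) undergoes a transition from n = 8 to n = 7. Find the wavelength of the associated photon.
2116.83515 nm

First, find the transition energy using E_n = -13.6057 Z² / n² eV:
E_8 = -13.6057 × 3² / 8² = -1.91330156250 eV
E_7 = -13.6057 × 3² / 7² = -2.49900612245 eV

Photon energy: |ΔE| = |E_7 - E_8| = 0.58570455995 eV

Convert to wavelength using E = hc/λ with hc = 1239.84 eV·nm:
λ = hc/E = 1239.84 eV·nm / 0.58570455995 eV
λ = 2116.83515 nm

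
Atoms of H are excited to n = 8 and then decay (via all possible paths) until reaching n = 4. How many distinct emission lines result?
10

The electron can occupy levels n = 4, 5, ..., 8 during de-excitation — that is m = 8 - 4 + 1 = 5 distinct levels.

The number of distinct spectral lines equals the number of ways to choose 2 of these m levels (each pair gives one possible emission transition):

Number of lines = m(m-1)/2 = 5×4/2 = 10

These correspond to all possible transitions between the 5 levels:
8 → 7, 8 → 6, 8 → 5, 8 → 4, 7 → 6, 7 → 5, 7 → 4, 6 → 5...

Each transition produces a photon with a unique energy (and thus wavelength). This count does not depend on Z.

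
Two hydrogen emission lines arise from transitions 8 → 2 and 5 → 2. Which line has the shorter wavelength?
8 → 2

Calculate the energy for each transition:

Transition 8 → 2:
ΔE₁ = |E_2 - E_8| = |-13.6057/2² - (-13.6057/8²)|
ΔE₁ = |-3.40142500000 - (-0.21258906250)| = 3.18883594 eV

Transition 5 → 2:
ΔE₂ = |E_2 - E_5| = |-13.6057/2² - (-13.6057/5²)|
ΔE₂ = |-3.40142500000 - (-0.54422800000)| = 2.85719700 eV

Since 3.18883594 eV > 2.85719700 eV, the transition 8 → 2 emits the more energetic photon.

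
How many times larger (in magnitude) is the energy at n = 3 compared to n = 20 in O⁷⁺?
44.444444

Using E_n = -13.6057 Z² / n² eV with Z = 8:

E_3 = -13.6057 × 8² / 3² = -870.7648 / 9 = -96.751644444444 eV
E_20 = -13.6057 × 8² / 20² = -870.7648 / 400 = -2.176912000000 eV

The ratio is:
E_3/E_20 = (-96.751644444444) / (-2.176912000000)
E_3/E_20 = (-870.7648/9) / (-870.7648/400)
E_3/E_20 = 400/9
E_3/E_20 = 44.444444
(Note: the Z² factors cancel in the ratio.)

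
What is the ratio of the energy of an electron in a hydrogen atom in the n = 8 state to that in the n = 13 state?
2.640625

Using E_n = -13.6057 Z² / n² eV with Z = 1:

E_8 = -13.6057 / 8² = -13.6057 / 64 = -0.21258906250 eV
E_13 = -13.6057 / 13² = -13.6057 / 169 = -0.08050710059 eV

The ratio is:
E_8/E_13 = (-0.21258906250) / (-0.08050710059)
E_8/E_13 = (-13.6057/64) / (-13.6057/169)
E_8/E_13 = 169/64
E_8/E_13 = 2.640625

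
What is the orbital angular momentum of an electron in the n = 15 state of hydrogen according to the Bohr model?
1.5819e-33 J·s (or 15ℏ)

In the Bohr model, angular momentum is quantized:
L = nℏ

where ℏ = h/(2π) = 1.054572e-34 J·s

For n = 15:
L = 15 × 1.054572e-34 J·s
L = 1.5819e-33 J·s

This can also be written as L = 15ℏ.
The angular momentum is an integer multiple of the reduced Planck constant.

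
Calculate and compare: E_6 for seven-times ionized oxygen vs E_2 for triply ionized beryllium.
Be³⁺ at n = 2 (E = -54.42 eV)

Using E_n = -13.6057 Z² / n² eV:

O⁷⁺ (Z = 8) at n = 6:
E = -13.6057 × 8² / 6² = -13.6057 × 64 / 36 = -24.18791 eV

Be³⁺ (Z = 4) at n = 2:
E = -13.6057 × 4² / 2² = -13.6057 × 16 / 4 = -54.42280 eV

Since -54.42280 eV < -24.18791 eV,
Be³⁺ at n = 2 is more tightly bound (requires more energy to ionize).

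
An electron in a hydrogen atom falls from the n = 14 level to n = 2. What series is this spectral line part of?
Balmer series

The spectral series in hydrogen are named based on the final (lower) energy level:
- Lyman series: n_final = 1 (ultraviolet)
- Balmer series: n_final = 2 (visible/near-UV)
- Paschen series: n_final = 3 (infrared)
- Brackett series: n_final = 4 (infrared)
- Pfund series: n_final = 5 (far infrared)

Since this transition ends at n = 2, it belongs to the Balmer series.

For reference, this 14 → 2 line has photon energy
ΔE = 13.6057 eV × (1/2² - 1/14²) = 3.3320082 eV,
corresponding to wavelength λ = hc/ΔE = 1239.84 eV·nm / 3.3320082 eV = 372.100 nm in the visible/near-UV region.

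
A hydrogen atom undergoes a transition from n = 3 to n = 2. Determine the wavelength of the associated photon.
656.110895 nm

First, find the transition energy using E_n = -13.6057 / n² eV:
E_3 = -13.6057 / 3² = -1.5117444444 eV
E_2 = -13.6057 / 2² = -3.4014250000 eV

Photon energy: |ΔE| = |E_2 - E_3| = 1.8896805556 eV

Convert to wavelength using E = hc/λ with hc = 1239.84 eV·nm:
λ = hc/E = 1239.84 eV·nm / 1.8896805556 eV
λ = 656.110895 nm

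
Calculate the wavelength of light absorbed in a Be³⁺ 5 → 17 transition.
155.868622 nm

First, find the transition energy using E_n = -13.6057 Z² / n² eV:
E_5 = -13.6057 × 4² / 5² = -8.7076480000 eV
E_17 = -13.6057 × 4² / 17² = -0.7532567474 eV

Photon energy: |ΔE| = |E_17 - E_5| = 7.9543912526 eV

Convert to wavelength using E = hc/λ with hc = 1239.84 eV·nm:
λ = hc/E = 1239.84 eV·nm / 7.9543912526 eV
λ = 155.868622 nm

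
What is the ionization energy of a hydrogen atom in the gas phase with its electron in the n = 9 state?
0.1680 eV

The ionization energy is the energy needed to remove the electron completely (n → ∞).

For hydrogen, E_n = -13.6057 eV / n².

At n = 9: E_9 = -13.6057 / 9² = -0.1679716 eV
At n = ∞: E_∞ = 0 eV

Ionization energy = E_∞ - E_9 = 0 - (-0.1679716) = 0.1679716 eV
Ionization energy ≈ 0.1680 eV

This is also called the binding energy of the electron in state n = 9.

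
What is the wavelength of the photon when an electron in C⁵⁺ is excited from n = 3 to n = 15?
23.73 nm

First, find the transition energy using E_n = -13.6057 Z² / n² eV:
E_3 = -13.6057 × 6² / 3² = -54.4228 eV
E_15 = -13.6057 × 6² / 15² = -2.1769 eV

Photon energy: |ΔE| = |E_15 - E_3| = 52.2459 eV

Convert to wavelength using E = hc/λ with hc = 1239.84 eV·nm:
λ = hc/E = 1239.84 eV·nm / 52.2459 eV
λ = 23.73 nm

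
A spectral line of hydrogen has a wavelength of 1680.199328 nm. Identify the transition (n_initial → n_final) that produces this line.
n = 11 → n = 4

First, find the photon energy from the wavelength (hc = 1239.84 eV·nm):
E = hc/λ = 1239.84 eV·nm / 1680.199328 nm = 0.73791245 eV

The energy levels of hydrogen satisfy E_n = -13.6057 / n² eV, so an emission n_i → n_f releases
ΔE = 13.6057 × (1/n_f² − 1/n_i²) eV.

Setting ΔE equal to the photon energy:
1/n_f² − 1/n_i² = 0.73791245 / 13.6057 = 0.054235537

Since 1/n_i² must be positive, we need 1/n_f² > 0.054235537, i.e. n_f ≤ 4. For each allowed n_f, solve n_i = (1/n_f² − 0.054235537)^(−1/2) and check whether it is a whole number:
  n_f = 1: 1/n_i² = 1.000000000 − 0.054235537 = 0.945764463 → n_i = 1.028  (not an integer) ✗
  n_f = 2: 1/n_i² = 0.250000000 − 0.054235537 = 0.195764463 → n_i = 2.260  (not an integer) ✗
  n_f = 3: 1/n_i² = 0.111111111 − 0.054235537 = 0.056875574 → n_i = 4.193  (not an integer) ✗
  n_f = 4: 1/n_i² = 0.062500000 − 0.054235537 = 0.008264463 → n_i = 11.000  → integer, n_i = 11 ✓

Only n_f = 4 gives an integer upper level, n_i = 11.

The transition is from n = 11 to n = 4 (emission).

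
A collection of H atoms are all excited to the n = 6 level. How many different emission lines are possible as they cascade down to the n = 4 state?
3

The electron can occupy levels n = 4, 5, ..., 6 during de-excitation — that is m = 6 - 4 + 1 = 3 distinct levels.

The number of distinct spectral lines equals the number of ways to choose 2 of these m levels (each pair gives one possible emission transition):

Number of lines = m(m-1)/2 = 3×2/2 = 3

These correspond to all possible transitions between the 3 levels:
6 → 5, 6 → 4, 5 → 4

Each transition produces a photon with a unique energy (and thus wavelength). This count does not depend on Z.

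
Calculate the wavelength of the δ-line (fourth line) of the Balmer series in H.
410.06931 nm

The lines of a series are numbered from the longest wavelength (smallest ΔE) outward; the fourth line is the transition from n = n_f + 4 to n_f.
The Balmer series has all transitions ending at n_f = 2.

For H, the fourth line (δ-line) is the jump from n = 6 to n = 2:
E_6 = -13.6057 / 6² = -0.377936111 eV
E_2 = -13.6057 / 2² = -3.401425000 eV
ΔE = E_6 - E_2 = 3.023488889 eV

λ = hc/E = 1239.84 eV·nm / 3.023488889 eV
λ = 410.06931 nm

This is the δ-line of the Balmer series in H.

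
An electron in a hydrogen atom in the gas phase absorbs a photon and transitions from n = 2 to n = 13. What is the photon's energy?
3.320918 eV

The energy levels of a hydrogen-like atom are E_n = -13.6057 eV / n².

Energy at n = 2: E_2 = -13.6057 / 2² = -3.401425000 eV
Energy at n = 13: E_13 = -13.6057 / 13² = -0.080507101 eV

The excitation energy is the difference:
ΔE = E_13 - E_2
ΔE = -0.080507101 - (-3.401425000)
ΔE = 3.320918 eV

Since this is positive, energy must be absorbed (photon absorption).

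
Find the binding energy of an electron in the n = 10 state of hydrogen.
0.13606 eV

The ionization energy is the energy needed to remove the electron completely (n → ∞).

For hydrogen, E_n = -13.6057 eV / n².

At n = 10: E_10 = -13.6057 / 10² = -0.13605700 eV
At n = ∞: E_∞ = 0 eV

Ionization energy = E_∞ - E_10 = 0 - (-0.13605700) = 0.13605700 eV
Ionization energy ≈ 0.13606 eV

This is also called the binding energy of the electron in state n = 10.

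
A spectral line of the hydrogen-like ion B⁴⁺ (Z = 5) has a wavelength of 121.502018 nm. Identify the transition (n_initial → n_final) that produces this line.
n = 10 → n = 5

First, find the photon energy from the wavelength (hc = 1239.84 eV·nm):
E = hc/λ = 1239.84 eV·nm / 121.502018 nm = 10.204275 eV

The energy levels of B⁴⁺ satisfy E_n = -13.6057 × 5² / n² eV, so an emission n_i → n_f releases
ΔE = 13.6057 × 5² × (1/n_f² − 1/n_i²) eV.

Setting ΔE equal to the photon energy:
1/n_f² − 1/n_i² = 10.204275 / (13.6057 × 5²) = 0.030000000

Since 1/n_i² must be positive, we need 1/n_f² > 0.030000000, i.e. n_f ≤ 5. For each allowed n_f, solve n_i = (1/n_f² − 0.030000000)^(−1/2) and check whether it is a whole number:
  n_f = 1: 1/n_i² = 1.000000000 − 0.030000000 = 0.970000000 → n_i = 1.015  (not an integer) ✗
  n_f = 2: 1/n_i² = 0.250000000 − 0.030000000 = 0.220000000 → n_i = 2.132  (not an integer) ✗
  n_f = 3: 1/n_i² = 0.111111111 − 0.030000000 = 0.081111111 → n_i = 3.511  (not an integer) ✗
  n_f = 4: 1/n_i² = 0.062500000 − 0.030000000 = 0.032500000 → n_i = 5.547  (not an integer) ✗
  n_f = 5: 1/n_i² = 0.040000000 − 0.030000000 = 0.010000000 → n_i = 10.000  → integer, n_i = 10 ✓

Only n_f = 5 gives an integer upper level, n_i = 10.

The transition is from n = 10 to n = 5 (emission).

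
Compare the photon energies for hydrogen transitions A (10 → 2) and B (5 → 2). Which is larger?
10 → 2

Calculate the energy for each transition:

Transition 10 → 2:
ΔE₁ = |E_2 - E_10| = |-13.6057/2² - (-13.6057/10²)|
ΔE₁ = |-3.4014250000 - (-0.1360570000)| = 3.2653680 eV

Transition 5 → 2:
ΔE₂ = |E_2 - E_5| = |-13.6057/2² - (-13.6057/5²)|
ΔE₂ = |-3.4014250000 - (-0.5442280000)| = 2.8571970 eV

Since 3.2653680 eV > 2.8571970 eV, the transition 10 → 2 emits the more energetic photon.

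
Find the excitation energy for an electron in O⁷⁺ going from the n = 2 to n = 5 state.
182.8606 eV

The energy levels of a hydrogen-like atom are E_n = -13.6057 Z² eV / n².

Energy at n = 2: E_2 = -13.6057 × 8² / 2² = -217.6912000 eV
Energy at n = 5: E_5 = -13.6057 × 8² / 5² = -34.8305920 eV

The excitation energy is the difference:
ΔE = E_5 - E_2
ΔE = -34.8305920 - (-217.6912000)
ΔE = 182.8606 eV

Since this is positive, energy must be absorbed (photon absorption).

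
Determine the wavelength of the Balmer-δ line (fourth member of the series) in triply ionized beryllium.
25.62933 nm

The lines of a series are numbered from the longest wavelength (smallest ΔE) outward; the fourth line is the transition from n = n_f + 4 to n_f.
The Balmer series has all transitions ending at n_f = 2.

For Be³⁺ (Z = 4), the fourth line (δ-line) is the jump from n = 6 to n = 2:
E_6 = -13.6057 × 4² / 6² = -6.0469778 eV
E_2 = -13.6057 × 4² / 2² = -54.4228000 eV
ΔE = E_6 - E_2 = 48.3758222 eV

λ = hc/E = 1239.84 eV·nm / 48.3758222 eV
λ = 25.62933 nm

This is the δ-line of the Balmer series in Be³⁺.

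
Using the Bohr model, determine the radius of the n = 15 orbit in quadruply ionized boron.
2.381297 nm (or 23.812974 Å)

The Bohr radius formula is:
r_n = n² a₀ / Z

where a₀ = 0.052917721 nm is the Bohr radius.

For B⁴⁺ (Z = 5) at n = 15:
r_15 = 15² × 0.052917721 nm / 5
r_15 = 225 × 0.052917721 nm / 5
r_15 = 11.9064872 nm / 5
r_15 = 2.381297 nm

The electron orbits at approximately 2.381297 nm from the nucleus.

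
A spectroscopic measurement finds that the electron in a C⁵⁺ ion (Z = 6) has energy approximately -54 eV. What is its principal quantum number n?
n = 3

The exact energy levels follow E_n = -13.6057 Z² / n² eV with Z = 6.

The measured value (-54 eV) is reported to only 2 significant figures, so we must test candidate n values and see which one matches to that precision.

Candidate energies:
  n = 1:  E = -13.6057 × 6² / 1² = -489.805200 eV
  n = 2:  E = -13.6057 × 6² / 2² = -122.451300 eV
  n = 3:  E = -13.6057 × 6² / 3² = -54.422800 eV  ← matches
  n = 4:  E = -13.6057 × 6² / 4² = -30.612825 eV
  n = 5:  E = -13.6057 × 6² / 5² = -19.592208 eV

Checking against the measurement of -54 eV (2 sig figs), only n = 3 agrees:
E_3 = -54.422800 eV, which rounds to -54 eV ✓

Therefore n = 3.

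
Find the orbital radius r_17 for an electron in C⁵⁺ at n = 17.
2.5489 nm (or 25.4887 Å)

The Bohr radius formula is:
r_n = n² a₀ / Z

where a₀ = 0.0529177 nm is the Bohr radius.

For C⁵⁺ (Z = 6) at n = 17:
r_17 = 17² × 0.0529177 nm / 6
r_17 = 289 × 0.0529177 nm / 6
r_17 = 15.29322 nm / 6
r_17 = 2.5489 nm

The electron orbits at approximately 2.5489 nm from the nucleus.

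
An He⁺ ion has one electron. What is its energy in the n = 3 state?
-6.046978 eV

For hydrogen-like ions, the energy levels scale with Z²:
E_n = -13.6057 Z² / n² eV

For He⁺ (Z = 2) at n = 3:
E_3 = -13.6057 × 2² / 3²
E_3 = -13.6057 × 4 / 9
E_3 = -54.4228 / 9
E_3 = -6.046978 eV

The energy is 4 times more negative than hydrogen at the same n due to the stronger nuclear charge.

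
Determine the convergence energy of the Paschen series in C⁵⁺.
54.423 eV

The series limit corresponds to the transition from n = ∞ to n = 3.
This is the highest energy (shortest wavelength) transition in the Paschen series.

E_∞ = 0 eV
E_3 = -13.6057 × 6² / 3² = -54.423 eV

Energy at series limit:
ΔE = E_∞ - E_3 = 0 - (-54.423) = 54.423 eV

This energy equals the ionization energy from the n = 3 state of C⁵⁺.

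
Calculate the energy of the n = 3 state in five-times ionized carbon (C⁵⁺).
-54.4228 eV

For hydrogen-like ions, the energy levels scale with Z²:
E_n = -13.6057 Z² / n² eV

For C⁵⁺ (Z = 6) at n = 3:
E_3 = -13.6057 × 6² / 3²
E_3 = -13.6057 × 36 / 9
E_3 = -489.8052 / 9
E_3 = -54.4228 eV

The energy is 36 times more negative than hydrogen at the same n due to the stronger nuclear charge.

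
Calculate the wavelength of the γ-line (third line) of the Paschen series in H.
1093.51816 nm

The lines of a series are numbered from the longest wavelength (smallest ΔE) outward; the third line is the transition from n = n_f + 3 to n_f.
The Paschen series has all transitions ending at n_f = 3.

For H, the third line (γ-line) is the jump from n = 6 to n = 3:
E_6 = -13.6057 / 6² = -0.3779361111 eV
E_3 = -13.6057 / 3² = -1.5117444444 eV
ΔE = E_6 - E_3 = 1.1338083333 eV

λ = hc/E = 1239.84 eV·nm / 1.1338083333 eV
λ = 1093.51816 nm

This is the γ-line of the Paschen series in H.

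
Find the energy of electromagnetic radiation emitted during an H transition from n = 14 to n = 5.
0.47481 eV

The energy levels are E_n = -13.6057 eV / n².

Energy at n = 14: E_14 = -13.6057 / 14² = -0.06941684 eV
Energy at n = 5: E_5 = -13.6057 / 5² = -0.54422800 eV

For emission (electron falling to lower state), the photon energy is:
E_photon = E_14 - E_5 = |-0.06941684 - (-0.54422800)|
E_photon = 0.47481 eV

This energy is carried away by the emitted photon.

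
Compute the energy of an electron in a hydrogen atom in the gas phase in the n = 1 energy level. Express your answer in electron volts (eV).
-13.606 eV

The energy levels of a hydrogen-like atom are given by:
E_n = -13.6057 eV / n²

For n = 1:
E_1 = -13.6057 eV / 1²
E_1 = -13.6057 eV / 1
E_1 = -13.606 eV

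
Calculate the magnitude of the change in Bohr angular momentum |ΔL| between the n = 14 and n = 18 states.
4.21829e-34 J·s (or 4ℏ)

In the Bohr model, L_n = nℏ where ℏ = 1.0545718e-34 J·s.

L_18 = 18ℏ = 1.8982292e-33 J·s
L_14 = 14ℏ = 1.4764005e-33 J·s

ΔL = L_18 - L_14 = (18 - 14)ℏ = 4ℏ
ΔL = 4 × 1.0545718e-34 J·s = 4.21829e-34 J·s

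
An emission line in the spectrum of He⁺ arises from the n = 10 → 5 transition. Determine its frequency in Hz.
3.948e+14 Hz

First, find the transition energy:
E_10 = -13.6057 × 2² / 10² = -0.544228 eV
E_5 = -13.6057 × 2² / 5² = -2.176912 eV
|ΔE| = |E_5 - E_10| = 1.632684 eV

Convert to Joules: E = 1.632684 eV × (1.602177 × 10⁻¹⁹ J/eV) = 2.61585e-19 J

Using E = hf:
f = E/h = 2.61585e-19 J / (6.62607 × 10⁻³⁴ J·s)
f = 3.948e+14 Hz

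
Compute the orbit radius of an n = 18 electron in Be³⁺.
4.28634 nm (or 42.86335 Å)

The Bohr radius formula is:
r_n = n² a₀ / Z

where a₀ = 0.05291772 nm is the Bohr radius.

For Be³⁺ (Z = 4) at n = 18:
r_18 = 18² × 0.05291772 nm / 4
r_18 = 324 × 0.05291772 nm / 4
r_18 = 17.145341 nm / 4
r_18 = 4.28634 nm

The electron orbits at approximately 4.28634 nm from the nucleus.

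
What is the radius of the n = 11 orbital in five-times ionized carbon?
1.0672 nm (or 10.6717 Å)

The Bohr radius formula is:
r_n = n² a₀ / Z

where a₀ = 0.0529177 nm is the Bohr radius.

For C⁵⁺ (Z = 6) at n = 11:
r_11 = 11² × 0.0529177 nm / 6
r_11 = 121 × 0.0529177 nm / 6
r_11 = 6.40304 nm / 6
r_11 = 1.0672 nm

The electron orbits at approximately 1.0672 nm from the nucleus.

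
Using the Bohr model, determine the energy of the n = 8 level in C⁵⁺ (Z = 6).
-7.65321 eV

For hydrogen-like ions, the energy levels scale with Z²:
E_n = -13.6057 Z² / n² eV

For C⁵⁺ (Z = 6) at n = 8:
E_8 = -13.6057 × 6² / 8²
E_8 = -13.6057 × 36 / 64
E_8 = -489.8052 / 64
E_8 = -7.65321 eV

The energy is 36 times more negative than hydrogen at the same n due to the stronger nuclear charge.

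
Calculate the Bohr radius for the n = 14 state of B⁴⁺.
2.0744 nm (or 20.7437 Å)

The Bohr radius formula is:
r_n = n² a₀ / Z

where a₀ = 0.0529177 nm is the Bohr radius.

For B⁴⁺ (Z = 5) at n = 14:
r_14 = 14² × 0.0529177 nm / 5
r_14 = 196 × 0.0529177 nm / 5
r_14 = 10.37187 nm / 5
r_14 = 2.0744 nm

The electron orbits at approximately 2.0744 nm from the nucleus.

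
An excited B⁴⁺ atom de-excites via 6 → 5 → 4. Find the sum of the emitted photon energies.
11.8105 eV

The energy levels of B⁴⁺ are E_n = -13.6057 × 5² / n² eV.

First transition (6 → 5):
ΔE₁ = |E_5 - E_6|
ΔE₁ = |-13.6057000000 - (-9.4484027778)| = 4.1572972 eV

Second transition (5 → 4):
ΔE₂ = |E_4 - E_5|
ΔE₂ = |-21.2589062500 - (-13.6057000000)| = 7.6532063 eV

Total energy released:
E_total = ΔE₁ + ΔE₂ = 4.1572972 + 7.6532063 = 11.8105 eV

Note: This equals the direct transition 6 → 4: 11.8105 eV ✓
Energy is conserved regardless of the path taken.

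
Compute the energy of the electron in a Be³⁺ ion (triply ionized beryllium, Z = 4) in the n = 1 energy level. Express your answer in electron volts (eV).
-217.691 eV

The energy levels of a hydrogen-like atom are given by:
E_n = -13.6057 Z² / n² eV  (with Z = 4 for Be³⁺)

For n = 1:
E_1 = -13.6057 × 4² / 1²
E_1 = -13.6057 × 16 / 1
E_1 = -217.691 eV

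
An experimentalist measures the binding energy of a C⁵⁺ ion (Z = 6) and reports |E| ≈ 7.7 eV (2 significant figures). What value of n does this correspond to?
n = 8

The exact energy levels follow E_n = -13.6057 Z² / n² eV with Z = 6.

The measured value (-7.7 eV) is reported to only 2 significant figures, so we must test candidate n values and see which one matches to that precision.

Candidate energies:
  n = 6:  E = -13.6057 × 6² / 6² = -13.60570 eV
  n = 7:  E = -13.6057 × 6² / 7² = -9.99602 eV
  n = 8:  E = -13.6057 × 6² / 8² = -7.65321 eV  ← matches
  n = 9:  E = -13.6057 × 6² / 9² = -6.04698 eV
  n = 10:  E = -13.6057 × 6² / 10² = -4.89805 eV

Checking against the measurement of -7.7 eV (2 sig figs), only n = 8 agrees:
E_8 = -7.65321 eV, which rounds to -7.7 eV ✓

Therefore n = 8.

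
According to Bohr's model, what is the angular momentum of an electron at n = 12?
1.27e-33 J·s (or 12ℏ)

In the Bohr model, angular momentum is quantized:
L = nℏ

where ℏ = h/(2π) = 1.0546e-34 J·s

For n = 12:
L = 12 × 1.0546e-34 J·s
L = 1.27e-33 J·s

This can also be written as L = 12ℏ.
The angular momentum is an integer multiple of the reduced Planck constant.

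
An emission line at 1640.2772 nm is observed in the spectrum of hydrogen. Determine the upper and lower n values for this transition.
n = 12 → n = 4

First, find the photon energy from the wavelength (hc = 1239.84 eV·nm):
E = hc/λ = 1239.84 eV·nm / 1640.2772 nm = 0.75587224 eV

The energy levels of hydrogen satisfy E_n = -13.6057 / n² eV, so an emission n_i → n_f releases
ΔE = 13.6057 × (1/n_f² − 1/n_i²) eV.

Setting ΔE equal to the photon energy:
1/n_f² − 1/n_i² = 0.75587224 / 13.6057 = 0.055555557

Since 1/n_i² must be positive, we need 1/n_f² > 0.055555557, i.e. n_f ≤ 4. For each allowed n_f, solve n_i = (1/n_f² − 0.055555557)^(−1/2) and check whether it is a whole number:
  n_f = 1: 1/n_i² = 1.000000000 − 0.055555557 = 0.944444443 → n_i = 1.029  (not an integer) ✗
  n_f = 2: 1/n_i² = 0.250000000 − 0.055555557 = 0.194444443 → n_i = 2.268  (not an integer) ✗
  n_f = 3: 1/n_i² = 0.111111111 − 0.055555557 = 0.055555554 → n_i = 4.243  (not an integer) ✗
  n_f = 4: 1/n_i² = 0.062500000 − 0.055555557 = 0.006944443 → n_i = 12.000  → integer, n_i = 12 ✓

Only n_f = 4 gives an integer upper level, n_i = 12.

The transition is from n = 12 to n = 4 (emission).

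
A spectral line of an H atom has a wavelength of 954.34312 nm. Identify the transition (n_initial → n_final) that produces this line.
n = 8 → n = 3

First, find the photon energy from the wavelength (hc = 1239.84 eV·nm):
E = hc/λ = 1239.84 eV·nm / 954.34312 nm = 1.2991554 eV

The energy levels of hydrogen satisfy E_n = -13.6057 / n² eV, so an emission n_i → n_f releases
ΔE = 13.6057 × (1/n_f² − 1/n_i²) eV.

Setting ΔE equal to the photon energy:
1/n_f² − 1/n_i² = 1.2991554 / 13.6057 = 0.095486112

Since 1/n_i² must be positive, we need 1/n_f² > 0.095486112, i.e. n_f ≤ 3. For each allowed n_f, solve n_i = (1/n_f² − 0.095486112)^(−1/2) and check whether it is a whole number:
  n_f = 1: 1/n_i² = 1.000000000 − 0.095486112 = 0.904513888 → n_i = 1.051  (not an integer) ✗
  n_f = 2: 1/n_i² = 0.250000000 − 0.095486112 = 0.154513888 → n_i = 2.544  (not an integer) ✗
  n_f = 3: 1/n_i² = 0.111111111 − 0.095486112 = 0.015624999 → n_i = 8.000  → integer, n_i = 8 ✓

Only n_f = 3 gives an integer upper level, n_i = 8.

The transition is from n = 8 to n = 3 (emission).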